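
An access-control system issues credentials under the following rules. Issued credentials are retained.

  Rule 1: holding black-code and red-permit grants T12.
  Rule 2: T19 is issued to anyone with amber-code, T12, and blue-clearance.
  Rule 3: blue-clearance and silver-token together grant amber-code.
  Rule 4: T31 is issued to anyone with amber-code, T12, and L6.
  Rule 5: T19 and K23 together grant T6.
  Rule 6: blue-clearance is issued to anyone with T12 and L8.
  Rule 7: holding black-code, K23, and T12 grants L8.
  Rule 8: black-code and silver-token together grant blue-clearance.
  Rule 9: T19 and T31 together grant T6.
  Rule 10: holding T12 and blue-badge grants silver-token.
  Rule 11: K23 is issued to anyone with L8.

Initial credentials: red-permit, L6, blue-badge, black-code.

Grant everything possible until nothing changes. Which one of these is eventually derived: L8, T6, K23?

T6

Holding black-code and red-permit grants T12 (Rule 1).
Holding T12 and blue-badge grants silver-token (Rule 10).
Holding black-code and silver-token grants blue-clearance (Rule 8).
Holding blue-clearance and silver-token grants amber-code (Rule 3).
Holding amber-code, T12, and blue-clearance grants T19 (Rule 2).
Holding amber-code, T12, and L6 grants T31 (Rule 4).
Holding T19 and T31 grants T6 (Rule 9).
K23 would need L8 (Rule 11), but L8 is never granted. L8 would need black-code, K23, and T12 (Rule 7), but K23 is never granted.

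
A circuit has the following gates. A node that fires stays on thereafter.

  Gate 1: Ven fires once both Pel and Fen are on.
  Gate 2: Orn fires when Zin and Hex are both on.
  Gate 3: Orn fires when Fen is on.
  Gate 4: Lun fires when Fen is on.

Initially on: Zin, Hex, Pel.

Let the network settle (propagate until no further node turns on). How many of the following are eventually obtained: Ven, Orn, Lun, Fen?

1

Gate 2: Zin and Hex on → Orn on.
Ven would need Pel and Fen (Gate 1), but Fen never turns on.
Orn: reached.
Lun would need Fen (Gate 4), but Fen never turns on.
No rule produces Fen, and it is not given.
Reached: Orn — 1 of the 4.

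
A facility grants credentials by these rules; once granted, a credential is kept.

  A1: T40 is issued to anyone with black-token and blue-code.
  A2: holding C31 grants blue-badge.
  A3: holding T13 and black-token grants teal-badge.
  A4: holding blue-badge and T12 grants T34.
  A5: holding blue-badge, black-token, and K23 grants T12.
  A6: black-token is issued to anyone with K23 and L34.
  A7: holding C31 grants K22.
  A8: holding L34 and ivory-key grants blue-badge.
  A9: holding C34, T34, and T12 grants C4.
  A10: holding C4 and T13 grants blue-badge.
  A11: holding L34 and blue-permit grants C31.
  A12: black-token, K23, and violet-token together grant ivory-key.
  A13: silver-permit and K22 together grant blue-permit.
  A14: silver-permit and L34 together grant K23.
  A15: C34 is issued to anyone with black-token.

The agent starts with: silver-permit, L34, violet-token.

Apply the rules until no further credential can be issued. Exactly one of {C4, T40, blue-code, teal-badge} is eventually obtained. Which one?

C4

Holding silver-permit and L34 grants K23 (A14).
Holding K23 and L34 grants black-token (A6).
Holding black-token, K23, and violet-token grants ivory-key (A12).
Holding black-token grants C34 (A15).
Holding L34 and ivory-key grants blue-badge (A8).
Holding blue-badge, black-token, and K23 grants T12 (A5).
Holding blue-badge and T12 grants T34 (A4).
Holding C34, T34, and T12 grants C4 (A9).
T40 would need black-token and blue-code (A1), but blue-code is never granted. No rule produces blue-code, and it is not given. teal-badge would need T13 and black-token (A3), but T13 is never granted.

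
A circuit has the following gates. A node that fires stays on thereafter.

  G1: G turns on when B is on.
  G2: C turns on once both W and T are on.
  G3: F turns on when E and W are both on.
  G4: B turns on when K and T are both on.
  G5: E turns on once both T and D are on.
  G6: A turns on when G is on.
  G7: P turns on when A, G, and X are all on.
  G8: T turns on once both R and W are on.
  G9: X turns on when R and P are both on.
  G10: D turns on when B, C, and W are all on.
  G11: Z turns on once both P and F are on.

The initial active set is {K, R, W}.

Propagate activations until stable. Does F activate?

R and W are on, so T turns on (G8).
W and T are on, so C turns on (G2).
G4: K and T on → B on.
B, C, and W are on, so D turns on (G10).
T and D are on, so E turns on (G5).
G3: E and W on → F on.

Yes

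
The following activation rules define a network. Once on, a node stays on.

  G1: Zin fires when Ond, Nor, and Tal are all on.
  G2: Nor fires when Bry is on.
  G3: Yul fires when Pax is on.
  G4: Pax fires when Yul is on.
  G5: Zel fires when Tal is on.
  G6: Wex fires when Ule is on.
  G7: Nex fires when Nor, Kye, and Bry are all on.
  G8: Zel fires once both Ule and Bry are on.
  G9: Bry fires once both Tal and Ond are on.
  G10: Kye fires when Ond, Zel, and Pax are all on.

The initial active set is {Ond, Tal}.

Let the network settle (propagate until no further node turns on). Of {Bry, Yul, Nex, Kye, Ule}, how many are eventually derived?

Tal and Ond are on, so Bry fires (G9).
Bry: reached.
Yul would need Pax (G3), but Pax never turns on.
Nex would need Nor, Kye, and Bry (G7), but Kye never turns on.
Kye would need Ond, Zel, and Pax (G10), but Pax never turns on.
No rule produces Ule, and it is not given.
Reached: Bry — 1 of the 5.

1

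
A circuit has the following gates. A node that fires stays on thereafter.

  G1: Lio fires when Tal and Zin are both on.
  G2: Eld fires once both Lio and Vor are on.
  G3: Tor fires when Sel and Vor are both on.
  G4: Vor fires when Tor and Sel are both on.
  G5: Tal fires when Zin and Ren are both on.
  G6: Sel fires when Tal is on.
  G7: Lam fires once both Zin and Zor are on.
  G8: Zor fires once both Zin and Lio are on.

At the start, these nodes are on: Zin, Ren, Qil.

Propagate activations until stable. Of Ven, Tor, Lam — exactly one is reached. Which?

Zin and Ren are on, so Tal fires (G5).
Tal and Zin are on, so Lio fires (G1).
Zin and Lio are on, so Zor fires (G8).
Zin and Zor are on, so Lam fires (G7).
No rule produces Ven, and it is not given. Tor would need Sel and Vor (G3), but Vor never turns on.

Lam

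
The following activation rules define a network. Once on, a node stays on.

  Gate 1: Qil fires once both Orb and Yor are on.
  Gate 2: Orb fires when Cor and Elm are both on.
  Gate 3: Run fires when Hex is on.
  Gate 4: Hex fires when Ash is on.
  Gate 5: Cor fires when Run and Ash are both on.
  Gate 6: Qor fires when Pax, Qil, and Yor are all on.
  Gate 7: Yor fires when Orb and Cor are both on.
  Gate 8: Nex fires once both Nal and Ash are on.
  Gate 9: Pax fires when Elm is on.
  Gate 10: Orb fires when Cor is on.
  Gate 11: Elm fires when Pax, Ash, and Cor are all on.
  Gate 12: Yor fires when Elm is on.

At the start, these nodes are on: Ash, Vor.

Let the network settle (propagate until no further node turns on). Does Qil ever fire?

Yes

Ash is on, so Hex fires (Gate 4).
Hex is on, so Run fires (Gate 3).
Gate 5: Run and Ash on → Cor on.
Gate 10: Cor on → Orb on.
Orb and Cor are on, so Yor fires (Gate 7).
Orb and Yor are on, so Qil fires (Gate 1).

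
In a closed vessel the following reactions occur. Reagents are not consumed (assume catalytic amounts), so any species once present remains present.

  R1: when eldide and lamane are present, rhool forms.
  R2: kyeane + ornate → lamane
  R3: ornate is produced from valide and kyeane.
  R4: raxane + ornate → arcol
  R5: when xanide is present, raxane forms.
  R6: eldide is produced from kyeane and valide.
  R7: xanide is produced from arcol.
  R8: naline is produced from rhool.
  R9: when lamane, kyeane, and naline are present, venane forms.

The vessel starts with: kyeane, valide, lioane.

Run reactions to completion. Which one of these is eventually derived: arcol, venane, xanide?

valide and kyeane present → ornate forms (R3).
kyeane and valide present → eldide forms (R6).
kyeane and ornate present → lamane forms (R2).
eldide and lamane present → rhool forms (R1).
rhool present → naline forms (R8).
lamane, kyeane, and naline present → venane forms (R9).
xanide would need arcol (R7), but arcol never forms. arcol would need raxane and ornate (R4), but raxane never forms.

venane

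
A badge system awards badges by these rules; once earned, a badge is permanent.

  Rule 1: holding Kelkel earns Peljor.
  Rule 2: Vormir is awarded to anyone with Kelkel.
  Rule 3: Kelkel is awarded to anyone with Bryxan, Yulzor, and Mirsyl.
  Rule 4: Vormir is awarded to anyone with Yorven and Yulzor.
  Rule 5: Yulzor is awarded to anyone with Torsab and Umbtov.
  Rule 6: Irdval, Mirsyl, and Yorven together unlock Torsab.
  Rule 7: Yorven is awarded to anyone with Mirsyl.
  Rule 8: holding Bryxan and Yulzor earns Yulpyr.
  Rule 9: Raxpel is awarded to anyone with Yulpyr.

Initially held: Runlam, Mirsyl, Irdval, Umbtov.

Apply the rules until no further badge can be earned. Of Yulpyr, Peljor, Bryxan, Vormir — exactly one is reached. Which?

With Mirsyl, Yorven is earned (Rule 7).
With Irdval, Mirsyl, and Yorven, Torsab is earned (Rule 6).
With Torsab and Umbtov, Yulzor is earned (Rule 5).
With Yorven and Yulzor, Vormir is earned (Rule 4).
Yulpyr would need Bryxan and Yulzor (Rule 8), but Bryxan is never earned. Peljor would need Kelkel (Rule 1), but Kelkel is never earned. No rule produces Bryxan, and it is not given.

Vormir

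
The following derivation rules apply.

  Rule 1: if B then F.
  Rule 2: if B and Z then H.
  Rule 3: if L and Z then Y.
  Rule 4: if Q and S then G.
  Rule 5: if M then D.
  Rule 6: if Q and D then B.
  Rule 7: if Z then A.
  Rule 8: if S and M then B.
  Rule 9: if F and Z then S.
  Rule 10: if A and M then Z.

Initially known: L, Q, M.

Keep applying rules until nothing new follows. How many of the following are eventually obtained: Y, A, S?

0

Y would need L and Z (Rule 3), but Z is never established.
A would need Z (Rule 7), but Z is never established.
S would need F and Z (Rule 9), but Z is never established.
None of the 3 are reached.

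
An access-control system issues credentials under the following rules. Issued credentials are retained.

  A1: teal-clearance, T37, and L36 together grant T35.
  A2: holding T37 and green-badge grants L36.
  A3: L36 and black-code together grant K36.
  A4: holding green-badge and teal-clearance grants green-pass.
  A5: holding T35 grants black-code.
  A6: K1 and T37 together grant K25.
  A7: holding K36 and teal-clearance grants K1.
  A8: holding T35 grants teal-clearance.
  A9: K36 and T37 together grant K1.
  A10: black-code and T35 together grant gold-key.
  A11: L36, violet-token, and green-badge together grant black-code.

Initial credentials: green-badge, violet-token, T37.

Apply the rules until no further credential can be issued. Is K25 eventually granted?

Holding T37 and green-badge grants L36 (A2).
Holding L36, violet-token, and green-badge grants black-code (A11).
Holding L36 and black-code grants K36 (A3).
Holding K36 and T37 grants K1 (A9).
Holding K1 and T37 grants K25 (A6).

Yes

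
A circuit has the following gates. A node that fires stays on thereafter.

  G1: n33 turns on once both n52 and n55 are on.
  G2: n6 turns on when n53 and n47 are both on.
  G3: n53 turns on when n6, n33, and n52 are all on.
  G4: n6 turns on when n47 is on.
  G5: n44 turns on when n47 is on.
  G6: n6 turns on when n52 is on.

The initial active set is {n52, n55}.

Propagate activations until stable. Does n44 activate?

n44 would need n47 (G5), but n47 never turns on.

No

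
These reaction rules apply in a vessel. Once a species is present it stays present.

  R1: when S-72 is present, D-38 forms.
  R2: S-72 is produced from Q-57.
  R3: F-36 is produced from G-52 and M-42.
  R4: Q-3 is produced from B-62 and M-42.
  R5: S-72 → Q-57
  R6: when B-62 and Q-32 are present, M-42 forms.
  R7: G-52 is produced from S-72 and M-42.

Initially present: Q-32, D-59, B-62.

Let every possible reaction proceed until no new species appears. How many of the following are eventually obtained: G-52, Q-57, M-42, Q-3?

2

B-62 and Q-32 present → M-42 forms (R6).
B-62 and M-42 present → Q-3 forms (R4).
G-52 would need S-72 and M-42 (R7), but S-72 never forms.
Q-57 would need S-72 (R5), but S-72 never forms.
M-42: reached.
Q-3: reached.
Reached: M-42 and Q-3 — 2 of the 4.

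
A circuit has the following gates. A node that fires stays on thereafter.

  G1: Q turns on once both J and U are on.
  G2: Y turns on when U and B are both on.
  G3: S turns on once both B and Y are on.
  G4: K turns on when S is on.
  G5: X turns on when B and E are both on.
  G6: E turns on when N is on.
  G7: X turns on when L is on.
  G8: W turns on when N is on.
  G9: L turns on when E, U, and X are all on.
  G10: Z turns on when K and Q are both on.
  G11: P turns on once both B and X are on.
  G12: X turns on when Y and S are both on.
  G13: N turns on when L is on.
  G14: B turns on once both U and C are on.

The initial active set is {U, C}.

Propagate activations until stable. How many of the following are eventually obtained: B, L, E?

1

G14: U and C on → B on.
B: reached.
L would need E, U, and X (G9), but E never turns on.
E would need N (G6), but N never turns on.
Reached: B — 1 of the 3.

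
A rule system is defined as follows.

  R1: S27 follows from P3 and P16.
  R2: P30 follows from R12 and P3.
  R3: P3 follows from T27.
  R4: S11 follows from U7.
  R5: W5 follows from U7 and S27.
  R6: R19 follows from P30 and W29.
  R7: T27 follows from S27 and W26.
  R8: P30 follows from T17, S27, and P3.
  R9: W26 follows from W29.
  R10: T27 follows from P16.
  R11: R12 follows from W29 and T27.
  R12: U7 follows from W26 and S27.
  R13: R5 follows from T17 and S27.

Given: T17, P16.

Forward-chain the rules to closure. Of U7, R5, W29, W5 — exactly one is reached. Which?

R5

P16 holds, so T27 follows (R10).
T27 holds, so P3 follows (R3).
P3 and P16 hold, so S27 follows (R1).
From T17 and S27, R13 gives R5.
U7 would need W26 and S27 (R12), but W26 is never established. W5 would need U7 and S27 (R5), but U7 is never established. No rule produces W29, and it is not given.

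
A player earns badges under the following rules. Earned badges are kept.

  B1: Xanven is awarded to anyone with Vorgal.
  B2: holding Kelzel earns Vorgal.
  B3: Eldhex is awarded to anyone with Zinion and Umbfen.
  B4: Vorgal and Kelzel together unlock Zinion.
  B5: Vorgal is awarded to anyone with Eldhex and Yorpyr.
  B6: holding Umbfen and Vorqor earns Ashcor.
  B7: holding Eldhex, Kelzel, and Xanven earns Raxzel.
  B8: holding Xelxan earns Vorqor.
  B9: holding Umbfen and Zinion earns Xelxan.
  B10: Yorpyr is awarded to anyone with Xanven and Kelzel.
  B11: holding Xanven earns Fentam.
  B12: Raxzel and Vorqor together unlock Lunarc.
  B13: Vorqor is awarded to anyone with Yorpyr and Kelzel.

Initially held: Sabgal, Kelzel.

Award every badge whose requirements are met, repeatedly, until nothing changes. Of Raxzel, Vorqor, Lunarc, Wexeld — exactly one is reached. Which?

Vorqor

With Kelzel, Vorgal is earned (B2).
With Vorgal, Xanven is earned (B1).
With Xanven and Kelzel, Yorpyr is earned (B10).
With Yorpyr and Kelzel, Vorqor is earned (B13).
No rule produces Wexeld, and it is not given. Lunarc would need Raxzel and Vorqor (B12), but Raxzel is never earned. Raxzel would need Eldhex, Kelzel, and Xanven (B7), but Eldhex is never earned.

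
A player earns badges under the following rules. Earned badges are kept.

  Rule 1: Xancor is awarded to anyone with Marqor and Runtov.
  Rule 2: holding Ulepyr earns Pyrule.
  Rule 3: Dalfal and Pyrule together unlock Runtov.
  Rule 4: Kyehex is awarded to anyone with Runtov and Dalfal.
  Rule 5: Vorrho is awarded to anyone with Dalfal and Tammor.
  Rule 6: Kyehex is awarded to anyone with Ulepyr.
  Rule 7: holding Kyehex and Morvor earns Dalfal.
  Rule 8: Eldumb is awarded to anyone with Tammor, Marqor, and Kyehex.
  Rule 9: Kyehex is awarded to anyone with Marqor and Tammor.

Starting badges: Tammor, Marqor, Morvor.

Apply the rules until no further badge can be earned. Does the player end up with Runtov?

No

Runtov would need Dalfal and Pyrule (Rule 3), but Pyrule is never earned.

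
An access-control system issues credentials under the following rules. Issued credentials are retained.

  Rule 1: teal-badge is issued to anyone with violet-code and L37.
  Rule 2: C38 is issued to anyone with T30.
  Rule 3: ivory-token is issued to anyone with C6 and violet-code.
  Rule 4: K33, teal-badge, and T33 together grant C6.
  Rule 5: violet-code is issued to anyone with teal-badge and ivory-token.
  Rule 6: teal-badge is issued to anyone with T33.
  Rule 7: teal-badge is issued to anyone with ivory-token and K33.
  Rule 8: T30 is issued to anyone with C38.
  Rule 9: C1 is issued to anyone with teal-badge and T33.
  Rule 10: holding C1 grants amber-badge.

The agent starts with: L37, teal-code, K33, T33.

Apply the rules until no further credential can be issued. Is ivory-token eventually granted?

ivory-token would need C6 and violet-code (Rule 3), but violet-code is never granted.

No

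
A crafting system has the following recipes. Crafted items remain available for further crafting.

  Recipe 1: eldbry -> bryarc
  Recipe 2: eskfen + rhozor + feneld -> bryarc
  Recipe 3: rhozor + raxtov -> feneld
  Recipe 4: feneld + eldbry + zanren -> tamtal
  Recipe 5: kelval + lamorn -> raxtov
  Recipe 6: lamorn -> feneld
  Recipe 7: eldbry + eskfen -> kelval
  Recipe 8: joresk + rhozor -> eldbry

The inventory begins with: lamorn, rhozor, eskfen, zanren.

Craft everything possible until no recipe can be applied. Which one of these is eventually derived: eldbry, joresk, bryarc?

bryarc

lamorn -> feneld (Recipe 6).
eskfen + rhozor + feneld -> bryarc (Recipe 2).
eldbry would need joresk and rhozor (Recipe 8), but joresk is never obtained. No rule produces joresk, and it is not given.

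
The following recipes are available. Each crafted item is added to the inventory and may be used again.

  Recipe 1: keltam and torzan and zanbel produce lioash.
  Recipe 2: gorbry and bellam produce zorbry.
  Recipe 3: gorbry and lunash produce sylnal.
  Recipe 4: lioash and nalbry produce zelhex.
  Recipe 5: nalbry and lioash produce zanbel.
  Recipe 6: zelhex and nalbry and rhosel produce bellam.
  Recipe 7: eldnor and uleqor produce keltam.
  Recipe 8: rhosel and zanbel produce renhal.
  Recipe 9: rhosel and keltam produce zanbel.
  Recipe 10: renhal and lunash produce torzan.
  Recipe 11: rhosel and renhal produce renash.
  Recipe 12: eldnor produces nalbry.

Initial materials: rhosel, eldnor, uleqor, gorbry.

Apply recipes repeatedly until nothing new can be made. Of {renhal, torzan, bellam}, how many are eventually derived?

1

eldnor and uleqor → keltam (Recipe 7).
Using Recipe 9, rhosel and keltam make zanbel.
Using Recipe 8, rhosel and zanbel make renhal.
renhal: reached.
torzan would need renhal and lunash (Recipe 10), but lunash is never obtained.
bellam would need zelhex, nalbry, and rhosel (Recipe 6), but zelhex is never obtained.
Reached: renhal — 1 of the 3.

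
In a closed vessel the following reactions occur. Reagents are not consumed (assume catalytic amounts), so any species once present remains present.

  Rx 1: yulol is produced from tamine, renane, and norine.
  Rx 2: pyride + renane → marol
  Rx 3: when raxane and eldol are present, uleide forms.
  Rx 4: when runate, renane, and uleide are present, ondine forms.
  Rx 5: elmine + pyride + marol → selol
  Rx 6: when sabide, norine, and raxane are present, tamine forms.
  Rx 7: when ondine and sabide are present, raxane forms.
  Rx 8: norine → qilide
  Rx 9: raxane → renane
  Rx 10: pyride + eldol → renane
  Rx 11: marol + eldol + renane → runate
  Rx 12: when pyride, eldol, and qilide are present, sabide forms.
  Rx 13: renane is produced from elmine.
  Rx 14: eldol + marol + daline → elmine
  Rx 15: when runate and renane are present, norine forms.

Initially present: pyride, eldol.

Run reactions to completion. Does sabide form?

Yes

pyride and eldol present → renane forms (Rx 10).
pyride and renane present → marol forms (Rx 2).
marol, eldol, and renane present → runate forms (Rx 11).
runate and renane present → norine forms (Rx 15).
norine present → qilide forms (Rx 8).
pyride, eldol, and qilide present → sabide forms (Rx 12).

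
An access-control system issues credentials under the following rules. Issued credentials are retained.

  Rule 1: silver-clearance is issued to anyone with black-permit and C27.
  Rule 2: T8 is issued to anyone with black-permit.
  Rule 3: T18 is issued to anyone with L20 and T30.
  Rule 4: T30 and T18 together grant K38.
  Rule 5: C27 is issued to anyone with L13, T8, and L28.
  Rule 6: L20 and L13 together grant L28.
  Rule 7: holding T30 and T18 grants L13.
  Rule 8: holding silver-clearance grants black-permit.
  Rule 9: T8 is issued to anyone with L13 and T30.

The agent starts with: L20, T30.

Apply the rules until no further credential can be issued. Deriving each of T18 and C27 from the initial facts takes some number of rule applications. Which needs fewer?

T18

T18: Holding L20 and T30 grants T18 (Rule 3). [1 rule application]
C27: Holding L20 and T30 grants T18 (Rule 3). Holding T30 and T18 grants L13 (Rule 7). Holding L20 and L13 grants L28 (Rule 6). Holding L13 and T30 grants T8 (Rule 9). Holding L13, T8, and L28 grants C27 (Rule 5). [5 rule applications]
T18 needs fewer.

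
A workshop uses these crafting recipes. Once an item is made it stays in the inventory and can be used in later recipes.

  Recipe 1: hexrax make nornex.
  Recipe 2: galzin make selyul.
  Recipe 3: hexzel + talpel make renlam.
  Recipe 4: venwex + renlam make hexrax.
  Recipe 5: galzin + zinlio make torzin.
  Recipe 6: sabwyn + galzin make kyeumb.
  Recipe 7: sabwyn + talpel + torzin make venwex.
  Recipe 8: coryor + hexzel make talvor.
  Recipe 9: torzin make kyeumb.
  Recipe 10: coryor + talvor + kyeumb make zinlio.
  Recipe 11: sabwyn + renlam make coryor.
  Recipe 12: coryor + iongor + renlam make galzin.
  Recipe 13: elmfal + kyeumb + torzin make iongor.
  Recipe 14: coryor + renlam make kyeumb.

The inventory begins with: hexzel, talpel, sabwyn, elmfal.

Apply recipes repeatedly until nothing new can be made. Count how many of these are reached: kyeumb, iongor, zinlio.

2

Using Recipe 3, hexzel and talpel make renlam.
sabwyn + renlam → coryor (Recipe 11).
Using Recipe 8, coryor and hexzel make talvor.
Using Recipe 14, coryor and renlam make kyeumb.
coryor + talvor + kyeumb → zinlio (Recipe 10).
kyeumb: reached.
iongor would need elmfal, kyeumb, and torzin (Recipe 13), but torzin is never obtained.
zinlio: reached.
Reached: kyeumb and zinlio — 2 of the 3.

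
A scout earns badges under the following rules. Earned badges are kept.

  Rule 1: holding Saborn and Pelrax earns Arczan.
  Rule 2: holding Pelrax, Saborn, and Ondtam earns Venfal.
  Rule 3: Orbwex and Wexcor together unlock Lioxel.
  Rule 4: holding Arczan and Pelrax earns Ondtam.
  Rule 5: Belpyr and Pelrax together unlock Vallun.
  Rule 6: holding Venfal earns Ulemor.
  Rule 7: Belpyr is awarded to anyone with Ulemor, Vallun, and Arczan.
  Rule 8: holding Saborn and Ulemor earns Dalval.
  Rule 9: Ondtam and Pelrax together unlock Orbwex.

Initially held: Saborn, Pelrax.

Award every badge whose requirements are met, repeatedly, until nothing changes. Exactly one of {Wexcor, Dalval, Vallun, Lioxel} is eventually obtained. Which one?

Dalval

With Saborn and Pelrax, Arczan is earned (Rule 1).
With Arczan and Pelrax, Ondtam is earned (Rule 4).
With Pelrax, Saborn, and Ondtam, Venfal is earned (Rule 2).
With Venfal, Ulemor is earned (Rule 6).
With Saborn and Ulemor, Dalval is earned (Rule 8).
Vallun would need Belpyr and Pelrax (Rule 5), but Belpyr is never earned. Lioxel would need Orbwex and Wexcor (Rule 3), but Wexcor is never earned. No rule produces Wexcor, and it is not given.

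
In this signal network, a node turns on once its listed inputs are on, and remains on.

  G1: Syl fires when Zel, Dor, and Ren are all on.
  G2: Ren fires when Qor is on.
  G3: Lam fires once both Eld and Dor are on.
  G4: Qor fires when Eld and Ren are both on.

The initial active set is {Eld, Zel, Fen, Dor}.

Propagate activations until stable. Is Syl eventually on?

Syl would need Zel, Dor, and Ren (G1), but Ren never turns on.

No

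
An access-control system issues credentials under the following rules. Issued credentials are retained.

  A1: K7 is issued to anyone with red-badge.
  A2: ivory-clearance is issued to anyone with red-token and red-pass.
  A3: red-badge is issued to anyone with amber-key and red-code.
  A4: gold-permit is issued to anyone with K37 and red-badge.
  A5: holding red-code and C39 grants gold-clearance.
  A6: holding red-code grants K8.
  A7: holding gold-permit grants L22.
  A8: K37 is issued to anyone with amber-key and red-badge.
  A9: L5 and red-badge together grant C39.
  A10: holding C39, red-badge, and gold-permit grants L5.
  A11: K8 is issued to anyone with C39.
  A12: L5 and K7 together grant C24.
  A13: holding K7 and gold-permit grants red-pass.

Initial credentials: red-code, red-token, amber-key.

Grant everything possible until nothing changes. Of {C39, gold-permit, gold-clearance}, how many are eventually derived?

Holding amber-key and red-code grants red-badge (A3).
Holding amber-key and red-badge grants K37 (A8).
Holding K37 and red-badge grants gold-permit (A4).
C39 would need L5 and red-badge (A9), but L5 is never granted.
gold-permit: reached.
gold-clearance would need red-code and C39 (A5), but C39 is never granted.
Reached: gold-permit — 1 of the 3.

1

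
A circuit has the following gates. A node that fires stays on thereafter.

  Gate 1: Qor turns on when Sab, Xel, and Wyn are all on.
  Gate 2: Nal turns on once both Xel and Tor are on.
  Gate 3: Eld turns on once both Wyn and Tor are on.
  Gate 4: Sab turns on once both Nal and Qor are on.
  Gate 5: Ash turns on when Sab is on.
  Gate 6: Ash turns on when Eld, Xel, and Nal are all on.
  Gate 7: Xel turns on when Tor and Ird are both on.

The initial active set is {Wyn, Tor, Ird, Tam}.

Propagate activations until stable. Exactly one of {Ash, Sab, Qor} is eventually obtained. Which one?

Wyn and Tor are on, so Eld turns on (Gate 3).
Tor and Ird are on, so Xel turns on (Gate 7).
Xel and Tor are on, so Nal turns on (Gate 2).
Gate 6: Eld, Xel, and Nal on → Ash on.
Sab would need Nal and Qor (Gate 4), but Qor never turns on. Qor would need Sab, Xel, and Wyn (Gate 1), but Sab never turns on.

Ash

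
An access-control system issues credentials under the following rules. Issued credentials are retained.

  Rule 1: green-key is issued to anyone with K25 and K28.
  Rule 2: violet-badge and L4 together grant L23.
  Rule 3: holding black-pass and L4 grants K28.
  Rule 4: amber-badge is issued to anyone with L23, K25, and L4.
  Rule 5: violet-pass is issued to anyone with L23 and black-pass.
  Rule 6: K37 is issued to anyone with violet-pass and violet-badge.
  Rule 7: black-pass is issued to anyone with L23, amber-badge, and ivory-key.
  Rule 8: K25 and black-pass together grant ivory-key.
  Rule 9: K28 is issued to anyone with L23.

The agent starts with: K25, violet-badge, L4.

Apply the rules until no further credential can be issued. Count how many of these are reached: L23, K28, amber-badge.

Holding violet-badge and L4 grants L23 (Rule 2).
Holding L23, K25, and L4 grants amber-badge (Rule 4).
Holding L23 grants K28 (Rule 9).
L23: reached.
K28: reached.
amber-badge: reached.
All 3 are reached.

3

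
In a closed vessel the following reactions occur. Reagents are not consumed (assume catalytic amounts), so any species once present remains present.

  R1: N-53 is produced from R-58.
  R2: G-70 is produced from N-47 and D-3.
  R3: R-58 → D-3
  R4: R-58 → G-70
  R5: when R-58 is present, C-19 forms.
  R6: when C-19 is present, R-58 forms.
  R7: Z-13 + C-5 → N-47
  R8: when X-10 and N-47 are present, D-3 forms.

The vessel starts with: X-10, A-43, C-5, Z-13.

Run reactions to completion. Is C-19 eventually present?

C-19 would need R-58 (R5), but R-58 never forms.

No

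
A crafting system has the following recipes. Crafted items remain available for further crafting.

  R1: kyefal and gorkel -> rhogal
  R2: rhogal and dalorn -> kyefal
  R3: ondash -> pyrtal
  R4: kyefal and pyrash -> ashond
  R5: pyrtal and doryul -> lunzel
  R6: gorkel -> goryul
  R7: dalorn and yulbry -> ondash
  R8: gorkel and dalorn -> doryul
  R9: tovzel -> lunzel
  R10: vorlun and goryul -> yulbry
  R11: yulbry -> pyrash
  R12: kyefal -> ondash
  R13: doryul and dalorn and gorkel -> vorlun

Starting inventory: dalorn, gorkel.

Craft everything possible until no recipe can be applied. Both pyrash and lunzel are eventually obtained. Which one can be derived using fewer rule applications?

pyrash

pyrash: gorkel -> goryul (R6). gorkel and dalorn -> doryul (R8). doryul and dalorn and gorkel -> vorlun (R13). Using R10, vorlun and goryul make yulbry. yulbry -> pyrash (R11). [5 rule applications]
lunzel: gorkel -> goryul (R6). gorkel and dalorn -> doryul (R8). Using R13, doryul, dalorn, and gorkel make vorlun. Using R10, vorlun and goryul make yulbry. dalorn and yulbry -> ondash (R7). ondash -> pyrtal (R3). pyrtal and doryul -> lunzel (R5). [7 rule applications]
pyrash needs fewer.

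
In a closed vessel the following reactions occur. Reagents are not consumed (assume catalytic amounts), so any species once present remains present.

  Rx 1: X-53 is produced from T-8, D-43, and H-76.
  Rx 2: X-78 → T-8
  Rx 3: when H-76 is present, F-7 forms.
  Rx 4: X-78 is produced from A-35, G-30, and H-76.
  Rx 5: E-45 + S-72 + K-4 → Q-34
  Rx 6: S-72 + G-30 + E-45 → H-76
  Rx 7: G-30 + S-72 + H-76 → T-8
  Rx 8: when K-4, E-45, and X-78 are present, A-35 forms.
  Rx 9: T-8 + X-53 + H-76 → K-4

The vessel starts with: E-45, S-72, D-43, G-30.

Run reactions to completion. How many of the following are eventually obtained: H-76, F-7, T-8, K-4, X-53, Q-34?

6

S-72, G-30, and E-45 present → H-76 forms (Rx 6).
G-30, S-72, and H-76 present → T-8 forms (Rx 7).
H-76 present → F-7 forms (Rx 3).
T-8, D-43, and H-76 present → X-53 forms (Rx 1).
T-8, X-53, and H-76 present → K-4 forms (Rx 9).
E-45, S-72, and K-4 present → Q-34 forms (Rx 5).
H-76: reached.
F-7: reached.
T-8: reached.
K-4: reached.
X-53: reached.
Q-34: reached.
All 6 are reached.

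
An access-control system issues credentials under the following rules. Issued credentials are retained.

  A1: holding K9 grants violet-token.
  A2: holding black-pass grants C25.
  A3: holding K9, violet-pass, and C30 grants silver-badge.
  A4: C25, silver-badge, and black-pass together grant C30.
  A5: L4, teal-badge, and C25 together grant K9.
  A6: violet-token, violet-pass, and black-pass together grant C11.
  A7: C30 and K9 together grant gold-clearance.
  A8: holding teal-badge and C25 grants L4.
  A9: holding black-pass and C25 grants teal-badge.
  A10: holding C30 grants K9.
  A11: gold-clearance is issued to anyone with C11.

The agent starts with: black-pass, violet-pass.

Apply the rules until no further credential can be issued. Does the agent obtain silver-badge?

silver-badge would need K9, violet-pass, and C30 (A3), but C30 is never granted.

No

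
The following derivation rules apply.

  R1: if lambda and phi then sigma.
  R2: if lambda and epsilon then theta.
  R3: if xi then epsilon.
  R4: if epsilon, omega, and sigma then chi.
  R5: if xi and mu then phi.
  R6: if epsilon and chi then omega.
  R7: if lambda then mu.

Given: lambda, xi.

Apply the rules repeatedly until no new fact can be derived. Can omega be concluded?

omega would need epsilon and chi (R6), but chi is never established.

No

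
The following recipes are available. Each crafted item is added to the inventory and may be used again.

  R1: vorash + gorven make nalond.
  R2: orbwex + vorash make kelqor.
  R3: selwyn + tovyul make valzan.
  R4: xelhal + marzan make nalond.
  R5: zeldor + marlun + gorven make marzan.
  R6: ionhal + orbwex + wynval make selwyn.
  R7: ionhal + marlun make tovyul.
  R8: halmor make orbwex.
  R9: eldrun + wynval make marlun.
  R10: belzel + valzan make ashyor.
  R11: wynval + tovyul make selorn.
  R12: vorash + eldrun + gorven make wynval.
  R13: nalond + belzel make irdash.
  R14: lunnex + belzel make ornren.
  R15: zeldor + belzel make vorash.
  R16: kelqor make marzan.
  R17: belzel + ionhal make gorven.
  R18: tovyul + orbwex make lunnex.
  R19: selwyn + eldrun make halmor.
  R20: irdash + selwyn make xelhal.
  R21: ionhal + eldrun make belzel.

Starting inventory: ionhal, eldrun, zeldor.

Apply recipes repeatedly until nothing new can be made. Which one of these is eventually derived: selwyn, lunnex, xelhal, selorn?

selorn

Using R21, ionhal and eldrun make belzel.
Using R17, belzel and ionhal make gorven.
Using R15, zeldor and belzel make vorash.
Using R12, vorash, eldrun, and gorven make wynval.
Using R9, eldrun and wynval make marlun.
Using R7, ionhal and marlun make tovyul.
wynval + tovyul → selorn (R11).
xelhal would need irdash and selwyn (R20), but selwyn is never obtained. lunnex would need tovyul and orbwex (R18), but orbwex is never obtained. selwyn would need ionhal, orbwex, and wynval (R6), but orbwex is never obtained.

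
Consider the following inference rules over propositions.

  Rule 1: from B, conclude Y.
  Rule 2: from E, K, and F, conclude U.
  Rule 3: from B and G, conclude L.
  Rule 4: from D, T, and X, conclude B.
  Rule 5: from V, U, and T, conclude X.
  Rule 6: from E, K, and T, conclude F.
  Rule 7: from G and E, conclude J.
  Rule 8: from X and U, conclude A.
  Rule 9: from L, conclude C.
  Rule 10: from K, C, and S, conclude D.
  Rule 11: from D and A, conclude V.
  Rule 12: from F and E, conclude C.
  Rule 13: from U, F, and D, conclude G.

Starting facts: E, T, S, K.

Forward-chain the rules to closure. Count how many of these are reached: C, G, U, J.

4

E, K, and T hold, so F follows (Rule 6).
E, K, and F hold, so U follows (Rule 2).
From F and E, Rule 12 gives C.
From K, C, and S, Rule 10 gives D.
From U, F, and D, Rule 13 gives G.
G and E hold, so J follows (Rule 7).
C: reached.
G: reached.
U: reached.
J: reached.
All 4 are reached.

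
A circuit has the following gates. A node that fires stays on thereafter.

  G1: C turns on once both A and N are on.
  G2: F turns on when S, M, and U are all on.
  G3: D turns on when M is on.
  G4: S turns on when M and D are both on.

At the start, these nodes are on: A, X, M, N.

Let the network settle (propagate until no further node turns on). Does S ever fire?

Yes

G3: M on → D on.
G4: M and D on → S on.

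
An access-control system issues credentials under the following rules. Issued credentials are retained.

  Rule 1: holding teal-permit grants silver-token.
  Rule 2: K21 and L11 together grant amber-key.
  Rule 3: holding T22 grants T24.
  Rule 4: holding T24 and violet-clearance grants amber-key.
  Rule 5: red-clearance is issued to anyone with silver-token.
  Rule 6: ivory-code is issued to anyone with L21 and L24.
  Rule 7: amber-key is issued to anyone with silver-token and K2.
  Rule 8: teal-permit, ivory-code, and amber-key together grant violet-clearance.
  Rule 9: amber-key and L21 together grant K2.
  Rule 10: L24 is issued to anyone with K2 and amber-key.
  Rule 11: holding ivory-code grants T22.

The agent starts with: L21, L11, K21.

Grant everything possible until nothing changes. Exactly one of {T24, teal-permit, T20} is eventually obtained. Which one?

T24

Holding K21 and L11 grants amber-key (Rule 2).
Holding amber-key and L21 grants K2 (Rule 9).
Holding K2 and amber-key grants L24 (Rule 10).
Holding L21 and L24 grants ivory-code (Rule 6).
Holding ivory-code grants T22 (Rule 11).
Holding T22 grants T24 (Rule 3).
No rule produces teal-permit, and it is not given. No rule produces T20, and it is not given.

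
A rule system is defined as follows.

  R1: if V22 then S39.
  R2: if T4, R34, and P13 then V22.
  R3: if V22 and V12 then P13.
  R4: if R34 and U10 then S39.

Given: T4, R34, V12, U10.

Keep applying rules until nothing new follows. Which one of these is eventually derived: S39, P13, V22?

S39

From R34 and U10, R4 gives S39.
V22 would need T4, R34, and P13 (R2), but P13 is never established. P13 would need V22 and V12 (R3), but V22 is never established.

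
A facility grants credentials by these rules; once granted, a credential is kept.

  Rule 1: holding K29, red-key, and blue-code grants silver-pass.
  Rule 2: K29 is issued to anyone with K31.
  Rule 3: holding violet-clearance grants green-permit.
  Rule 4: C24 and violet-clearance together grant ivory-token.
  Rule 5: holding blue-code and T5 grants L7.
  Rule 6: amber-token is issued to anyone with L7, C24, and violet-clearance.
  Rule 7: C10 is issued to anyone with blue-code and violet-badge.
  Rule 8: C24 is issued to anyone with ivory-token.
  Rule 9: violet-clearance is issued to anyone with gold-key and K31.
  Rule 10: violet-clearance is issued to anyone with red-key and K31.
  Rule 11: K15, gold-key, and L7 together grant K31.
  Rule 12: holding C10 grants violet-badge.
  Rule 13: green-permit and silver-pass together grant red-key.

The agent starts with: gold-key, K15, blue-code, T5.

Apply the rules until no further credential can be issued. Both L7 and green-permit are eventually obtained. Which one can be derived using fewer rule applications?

L7

L7: Holding blue-code and T5 grants L7 (Rule 5). [1 rule application]
green-permit: Holding blue-code and T5 grants L7 (Rule 5). Holding K15, gold-key, and L7 grants K31 (Rule 11). Holding gold-key and K31 grants violet-clearance (Rule 9). Holding violet-clearance grants green-permit (Rule 3). [4 rule applications]
L7 needs fewer.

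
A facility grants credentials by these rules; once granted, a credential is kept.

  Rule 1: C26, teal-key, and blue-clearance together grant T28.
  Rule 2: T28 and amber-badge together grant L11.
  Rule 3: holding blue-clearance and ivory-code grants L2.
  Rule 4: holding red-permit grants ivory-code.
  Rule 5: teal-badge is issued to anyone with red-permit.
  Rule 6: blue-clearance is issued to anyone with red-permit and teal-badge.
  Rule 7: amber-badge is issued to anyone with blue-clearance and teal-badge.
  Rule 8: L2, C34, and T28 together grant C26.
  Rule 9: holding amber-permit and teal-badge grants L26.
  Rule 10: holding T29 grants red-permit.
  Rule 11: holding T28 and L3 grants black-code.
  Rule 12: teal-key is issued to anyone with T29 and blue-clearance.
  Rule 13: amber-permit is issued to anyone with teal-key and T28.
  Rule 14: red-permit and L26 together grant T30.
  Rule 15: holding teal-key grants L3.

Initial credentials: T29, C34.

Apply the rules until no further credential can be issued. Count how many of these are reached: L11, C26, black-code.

L11 would need T28 and amber-badge (Rule 2), but T28 is never granted.
C26 would need L2, C34, and T28 (Rule 8), but T28 is never granted.
black-code would need T28 and L3 (Rule 11), but T28 is never granted.
None of the 3 are reached.

0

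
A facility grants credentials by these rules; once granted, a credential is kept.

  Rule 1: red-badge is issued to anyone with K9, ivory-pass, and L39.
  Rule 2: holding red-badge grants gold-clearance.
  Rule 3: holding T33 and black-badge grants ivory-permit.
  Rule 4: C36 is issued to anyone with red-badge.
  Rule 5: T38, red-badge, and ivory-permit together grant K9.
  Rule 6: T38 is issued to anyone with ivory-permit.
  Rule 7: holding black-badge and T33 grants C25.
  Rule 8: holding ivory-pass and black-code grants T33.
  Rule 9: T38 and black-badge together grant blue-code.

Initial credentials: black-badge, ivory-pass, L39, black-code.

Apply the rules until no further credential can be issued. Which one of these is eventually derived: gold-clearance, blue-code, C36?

blue-code

Holding ivory-pass and black-code grants T33 (Rule 8).
Holding T33 and black-badge grants ivory-permit (Rule 3).
Holding ivory-permit grants T38 (Rule 6).
Holding T38 and black-badge grants blue-code (Rule 9).
C36 would need red-badge (Rule 4), but red-badge is never granted. gold-clearance would need red-badge (Rule 2), but red-badge is never granted.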